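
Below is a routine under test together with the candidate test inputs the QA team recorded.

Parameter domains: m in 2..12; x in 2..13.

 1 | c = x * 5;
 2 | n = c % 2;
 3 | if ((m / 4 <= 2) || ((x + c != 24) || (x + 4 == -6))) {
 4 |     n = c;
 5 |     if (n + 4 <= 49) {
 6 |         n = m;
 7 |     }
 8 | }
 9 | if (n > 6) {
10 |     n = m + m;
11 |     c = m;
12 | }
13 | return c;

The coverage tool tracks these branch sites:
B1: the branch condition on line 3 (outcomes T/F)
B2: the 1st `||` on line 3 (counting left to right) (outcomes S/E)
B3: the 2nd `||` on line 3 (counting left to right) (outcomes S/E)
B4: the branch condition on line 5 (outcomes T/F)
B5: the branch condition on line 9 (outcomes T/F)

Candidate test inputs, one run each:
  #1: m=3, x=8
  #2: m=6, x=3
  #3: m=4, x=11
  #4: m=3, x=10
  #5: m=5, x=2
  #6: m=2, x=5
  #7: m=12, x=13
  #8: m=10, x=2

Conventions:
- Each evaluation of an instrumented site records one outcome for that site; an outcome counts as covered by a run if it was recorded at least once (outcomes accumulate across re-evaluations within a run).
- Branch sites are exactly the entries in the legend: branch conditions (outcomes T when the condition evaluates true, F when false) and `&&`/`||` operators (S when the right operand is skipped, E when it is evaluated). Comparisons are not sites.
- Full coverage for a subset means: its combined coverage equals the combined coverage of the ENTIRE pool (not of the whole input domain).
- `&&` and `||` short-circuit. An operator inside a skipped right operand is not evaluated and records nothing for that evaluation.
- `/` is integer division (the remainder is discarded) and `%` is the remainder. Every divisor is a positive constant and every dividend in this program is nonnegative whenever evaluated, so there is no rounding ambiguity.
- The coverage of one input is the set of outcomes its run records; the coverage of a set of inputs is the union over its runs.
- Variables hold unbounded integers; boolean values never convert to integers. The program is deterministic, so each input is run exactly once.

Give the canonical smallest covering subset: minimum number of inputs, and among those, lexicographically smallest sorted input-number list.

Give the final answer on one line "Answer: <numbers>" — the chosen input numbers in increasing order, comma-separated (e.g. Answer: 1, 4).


run #1 (m=3, x=8) runs B2->S, B1->T, B4->T, B5->F; records B1=T, B2=S, B4=T, B5=F
run #2 (m=6, x=3) runs B2->S, B1->T, B4->T, B5->F; records B1=T, B2=S, B4=T, B5=F
run #3 (m=4, x=11) runs B2->S, B1->T, B4->F, B5->T; records B1=T, B2=S, B4=F, B5=T
run #4 (m=3, x=10) runs B2->S, B1->T, B4->F, B5->T; records B1=T, B2=S, B4=F, B5=T
run #5 (m=5, x=2) runs B2->S, B1->T, B4->T, B5->F; records B1=T, B2=S, B4=T, B5=F
run #6 (m=2, x=5) runs B2->S, B1->T, B4->T, B5->F; records B1=T, B2=S, B4=T, B5=F
run #7 (m=12, x=13) runs B2->E, B3->S, B1->T, B4->F, B5->T; records B1=T, B2=E, B3=S, B4=F, B5=T
run #8 (m=10, x=2) runs B2->S, B1->T, B4->T, B5->T; records B1=T, B2=S, B4=T, B5=T
pool-wide coverage (8 outcomes): B1=T, B2=S, B2=E, B3=S, B4=T, B4=F, B5=T, B5=F
every size-1 subset falls short of the 8 outcomes (best: 5/8)
at size 2, {1, 7} reaches all 8 outcomes; every lexicographically earlier size-2 subset fails
Answer: 1, 7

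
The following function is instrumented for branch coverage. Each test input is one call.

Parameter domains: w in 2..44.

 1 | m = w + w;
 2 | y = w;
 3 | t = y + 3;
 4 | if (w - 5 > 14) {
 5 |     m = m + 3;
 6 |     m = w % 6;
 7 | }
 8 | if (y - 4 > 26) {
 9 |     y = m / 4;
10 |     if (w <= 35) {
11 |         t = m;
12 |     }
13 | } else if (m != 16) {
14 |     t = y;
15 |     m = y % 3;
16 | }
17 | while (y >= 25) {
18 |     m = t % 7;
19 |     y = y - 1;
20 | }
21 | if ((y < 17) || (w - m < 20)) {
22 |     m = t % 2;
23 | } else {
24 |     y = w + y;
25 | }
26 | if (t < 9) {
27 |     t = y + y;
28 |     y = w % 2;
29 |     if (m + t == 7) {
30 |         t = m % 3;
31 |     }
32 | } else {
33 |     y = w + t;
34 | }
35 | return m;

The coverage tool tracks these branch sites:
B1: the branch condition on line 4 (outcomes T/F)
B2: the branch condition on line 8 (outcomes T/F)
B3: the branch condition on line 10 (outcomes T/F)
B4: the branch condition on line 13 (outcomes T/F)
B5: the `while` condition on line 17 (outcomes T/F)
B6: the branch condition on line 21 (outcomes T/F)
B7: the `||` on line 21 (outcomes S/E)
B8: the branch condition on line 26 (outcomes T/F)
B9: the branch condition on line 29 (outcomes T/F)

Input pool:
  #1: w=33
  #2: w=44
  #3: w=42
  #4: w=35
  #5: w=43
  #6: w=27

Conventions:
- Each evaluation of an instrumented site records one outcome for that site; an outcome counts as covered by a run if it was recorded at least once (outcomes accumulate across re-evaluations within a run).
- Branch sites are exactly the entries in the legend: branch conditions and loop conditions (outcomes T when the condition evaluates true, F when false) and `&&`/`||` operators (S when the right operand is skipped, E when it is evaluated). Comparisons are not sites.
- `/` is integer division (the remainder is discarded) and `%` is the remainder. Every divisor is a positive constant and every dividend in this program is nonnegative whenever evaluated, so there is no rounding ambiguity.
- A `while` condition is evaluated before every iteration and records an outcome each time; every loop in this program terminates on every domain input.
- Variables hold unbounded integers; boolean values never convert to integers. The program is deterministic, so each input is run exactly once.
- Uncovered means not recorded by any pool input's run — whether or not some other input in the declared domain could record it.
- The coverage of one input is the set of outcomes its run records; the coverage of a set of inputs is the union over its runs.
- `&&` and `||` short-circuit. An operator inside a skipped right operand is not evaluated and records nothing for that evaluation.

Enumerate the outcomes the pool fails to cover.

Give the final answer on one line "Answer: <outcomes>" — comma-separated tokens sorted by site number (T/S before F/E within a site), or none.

input #1 (w=33): covers B1=T, B2=T, B3=T, B5=F, B6=T, B7=S, B8=T, B9=F
input #2 (w=44): covers B1=T, B2=T, B3=F, B5=F, B6=T, B7=S, B8=F
input #3 (w=42): covers B1=T, B2=T, B3=F, B5=F, B6=T, B7=S, B8=F
input #4 (w=35): covers B1=T, B2=T, B3=T, B5=F, B6=T, B7=S, B8=T, B9=F
input #5 (w=43): covers B1=T, B2=T, B3=F, B5=F, B6=T, B7=S, B8=F
input #6 (w=27): covers B1=T, B2=F, B4=T, B5=T, B5=F, B6=F, B7=E, B8=F
union over the pool: B1=T, B2=T, B2=F, B3=T, B3=F, B4=T, B5=T, B5=F, B6=T, B6=F, B7=S, B7=E, B8=T, B8=F, B9=F
uncovered (3 of 18): B1=F, B4=F, B9=T

Answer: B1=F, B4=F, B9=T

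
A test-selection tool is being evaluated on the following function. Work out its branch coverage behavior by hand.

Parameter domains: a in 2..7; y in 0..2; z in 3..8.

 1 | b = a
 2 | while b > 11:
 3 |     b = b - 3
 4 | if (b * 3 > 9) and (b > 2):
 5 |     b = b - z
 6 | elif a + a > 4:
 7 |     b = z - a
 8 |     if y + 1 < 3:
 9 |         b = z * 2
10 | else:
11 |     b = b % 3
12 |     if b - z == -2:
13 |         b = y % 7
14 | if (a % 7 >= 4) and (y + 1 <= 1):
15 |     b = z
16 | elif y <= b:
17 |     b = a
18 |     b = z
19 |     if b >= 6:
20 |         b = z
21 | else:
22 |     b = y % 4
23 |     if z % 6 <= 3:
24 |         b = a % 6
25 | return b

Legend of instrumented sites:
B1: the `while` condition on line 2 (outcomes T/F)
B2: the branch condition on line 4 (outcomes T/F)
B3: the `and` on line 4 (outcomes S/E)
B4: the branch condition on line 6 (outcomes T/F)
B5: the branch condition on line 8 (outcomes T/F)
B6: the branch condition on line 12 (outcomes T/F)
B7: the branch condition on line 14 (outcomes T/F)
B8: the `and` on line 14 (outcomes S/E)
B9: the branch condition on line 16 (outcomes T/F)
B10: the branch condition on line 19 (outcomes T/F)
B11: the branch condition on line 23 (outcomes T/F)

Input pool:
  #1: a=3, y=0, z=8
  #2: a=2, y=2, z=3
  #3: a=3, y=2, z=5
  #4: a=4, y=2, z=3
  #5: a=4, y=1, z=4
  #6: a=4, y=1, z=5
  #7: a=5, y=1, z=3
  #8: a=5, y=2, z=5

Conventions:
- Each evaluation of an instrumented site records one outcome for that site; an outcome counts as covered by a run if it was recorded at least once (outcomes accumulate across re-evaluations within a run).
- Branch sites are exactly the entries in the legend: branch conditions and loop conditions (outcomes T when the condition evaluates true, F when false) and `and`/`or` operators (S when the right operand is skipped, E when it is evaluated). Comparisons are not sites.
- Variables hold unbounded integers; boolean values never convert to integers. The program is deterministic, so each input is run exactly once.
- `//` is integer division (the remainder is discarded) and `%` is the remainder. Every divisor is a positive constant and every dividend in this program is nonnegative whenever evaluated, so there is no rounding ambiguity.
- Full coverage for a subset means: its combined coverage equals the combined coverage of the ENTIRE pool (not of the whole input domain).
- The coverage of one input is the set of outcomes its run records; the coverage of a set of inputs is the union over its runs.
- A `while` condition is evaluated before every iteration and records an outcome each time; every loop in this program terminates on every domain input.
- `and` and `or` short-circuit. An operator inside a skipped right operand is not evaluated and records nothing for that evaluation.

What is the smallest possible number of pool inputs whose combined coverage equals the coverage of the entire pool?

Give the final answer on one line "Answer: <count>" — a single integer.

input #1 (a=3, y=0, z=8): events B1->F, B3->S, B2->F, B4->T, B5->T, B8->S, B7->F, B9->T, B10->T; covers B1=F, B2=F, B3=S, B4=T, B5=T, B7=F, B8=S, B9=T, B10=T
input #2 (a=2, y=2, z=3): events B1->F, B3->S, B2->F, B4->F, B6->F, B8->S, B7->F, B9->T, B10->F; covers B1=F, B2=F, B3=S, B4=F, B6=F, B7=F, B8=S, B9=T, B10=F
input #3 (a=3, y=2, z=5): events B1->F, B3->S, B2->F, B4->T, B5->F, B8->S, B7->F, B9->T, B10->F; covers B1=F, B2=F, B3=S, B4=T, B5=F, B7=F, B8=S, B9=T, B10=F
input #4 (a=4, y=2, z=3): events B1->F, B3->E, B2->T, B8->E, B7->F, B9->F, B11->T; covers B1=F, B2=T, B3=E, B7=F, B8=E, B9=F, B11=T
input #5 (a=4, y=1, z=4): events B1->F, B3->E, B2->T, B8->E, B7->F, B9->F, B11->F; covers B1=F, B2=T, B3=E, B7=F, B8=E, B9=F, B11=F
input #6 (a=4, y=1, z=5): events B1->F, B3->E, B2->T, B8->E, B7->F, B9->F, B11->F; covers B1=F, B2=T, B3=E, B7=F, B8=E, B9=F, B11=F
input #7 (a=5, y=1, z=3): events B1->F, B3->E, B2->T, B8->E, B7->F, B9->T, B10->F; covers B1=F, B2=T, B3=E, B7=F, B8=E, B9=T, B10=F
input #8 (a=5, y=2, z=5): events B1->F, B3->E, B2->T, B8->E, B7->F, B9->F, B11->F; covers B1=F, B2=T, B3=E, B7=F, B8=E, B9=F, B11=F
union over all inputs: B1=F, B2=T, B2=F, B3=S, B3=E, B4=T, B4=F, B5=T, B5=F, B6=F, B7=F, B8=S, B8=E, B9=T, B9=F, B10=T, B10=F, B11=T, B11=F (19 outcomes)
every size-1 subset falls short of the 19 outcomes (best: 9/19)
every size-2 subset falls short of the 19 outcomes (best: 14/19)
every size-3 subset falls short of the 19 outcomes (best: 17/19)
every size-4 subset falls short of the 19 outcomes (best: 18/19)
the canonical winner is {1, 2, 3, 4, 5}: size 5, full 19-outcome coverage, earliest index list among size-5 covers

Answer: 5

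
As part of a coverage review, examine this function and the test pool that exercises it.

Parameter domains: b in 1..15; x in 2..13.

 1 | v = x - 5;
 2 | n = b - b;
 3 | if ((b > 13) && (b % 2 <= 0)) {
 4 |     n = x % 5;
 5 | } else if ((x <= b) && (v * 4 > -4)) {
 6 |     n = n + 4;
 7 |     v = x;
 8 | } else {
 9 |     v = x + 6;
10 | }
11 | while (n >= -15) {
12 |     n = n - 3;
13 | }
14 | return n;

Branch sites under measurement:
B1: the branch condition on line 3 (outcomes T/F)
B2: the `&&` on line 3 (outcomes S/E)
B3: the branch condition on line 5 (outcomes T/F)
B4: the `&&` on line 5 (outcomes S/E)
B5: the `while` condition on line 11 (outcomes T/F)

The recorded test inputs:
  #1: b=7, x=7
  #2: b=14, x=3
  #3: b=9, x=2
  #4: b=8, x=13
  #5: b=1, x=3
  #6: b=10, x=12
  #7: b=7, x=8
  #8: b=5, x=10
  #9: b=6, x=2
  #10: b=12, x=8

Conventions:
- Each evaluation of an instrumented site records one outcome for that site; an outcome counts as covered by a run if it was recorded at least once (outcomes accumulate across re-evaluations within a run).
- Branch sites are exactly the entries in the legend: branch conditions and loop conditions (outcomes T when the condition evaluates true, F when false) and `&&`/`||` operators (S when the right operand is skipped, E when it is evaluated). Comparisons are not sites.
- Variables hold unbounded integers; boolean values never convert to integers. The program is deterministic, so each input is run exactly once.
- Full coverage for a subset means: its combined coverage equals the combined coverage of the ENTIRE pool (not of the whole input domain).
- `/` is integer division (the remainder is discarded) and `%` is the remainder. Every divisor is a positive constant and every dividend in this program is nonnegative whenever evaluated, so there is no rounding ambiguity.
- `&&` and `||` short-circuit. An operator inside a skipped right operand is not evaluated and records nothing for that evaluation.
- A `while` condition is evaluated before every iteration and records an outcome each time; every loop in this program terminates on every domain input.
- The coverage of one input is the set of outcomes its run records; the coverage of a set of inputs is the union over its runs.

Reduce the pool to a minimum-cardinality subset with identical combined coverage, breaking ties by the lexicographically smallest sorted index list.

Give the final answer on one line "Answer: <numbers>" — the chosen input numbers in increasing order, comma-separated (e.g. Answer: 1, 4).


run #1 (b=7, x=7) records B1=F, B2=S, B3=T, B4=E, B5=T, B5=F
run #2 (b=14, x=3) records B1=T, B2=E, B5=T, B5=F
run #3 (b=9, x=2) records B1=F, B2=S, B3=F, B4=E, B5=T, B5=F
run #4 (b=8, x=13) records B1=F, B2=S, B3=F, B4=S, B5=T, B5=F
run #5 (b=1, x=3) records B1=F, B2=S, B3=F, B4=S, B5=T, B5=F
run #6 (b=10, x=12) records B1=F, B2=S, B3=F, B4=S, B5=T, B5=F
run #7 (b=7, x=8) records B1=F, B2=S, B3=F, B4=S, B5=T, B5=F
run #8 (b=5, x=10) records B1=F, B2=S, B3=F, B4=S, B5=T, B5=F
run #9 (b=6, x=2) records B1=F, B2=S, B3=F, B4=E, B5=T, B5=F
run #10 (b=12, x=8) records B1=F, B2=S, B3=T, B4=E, B5=T, B5=F
pool-wide coverage (10 outcomes): B1=T, B1=F, B2=S, B2=E, B3=T, B3=F, B4=S, B4=E, B5=T, B5=F
checked all size-1 subsets: none covers 10 outcomes (max 6/10)
checked all size-2 subsets: none covers 10 outcomes (max 8/10)
at size 3, {1, 2, 4} reaches all 10 outcomes; every lexicographically earlier size-3 subset fails
Answer: 1, 2, 4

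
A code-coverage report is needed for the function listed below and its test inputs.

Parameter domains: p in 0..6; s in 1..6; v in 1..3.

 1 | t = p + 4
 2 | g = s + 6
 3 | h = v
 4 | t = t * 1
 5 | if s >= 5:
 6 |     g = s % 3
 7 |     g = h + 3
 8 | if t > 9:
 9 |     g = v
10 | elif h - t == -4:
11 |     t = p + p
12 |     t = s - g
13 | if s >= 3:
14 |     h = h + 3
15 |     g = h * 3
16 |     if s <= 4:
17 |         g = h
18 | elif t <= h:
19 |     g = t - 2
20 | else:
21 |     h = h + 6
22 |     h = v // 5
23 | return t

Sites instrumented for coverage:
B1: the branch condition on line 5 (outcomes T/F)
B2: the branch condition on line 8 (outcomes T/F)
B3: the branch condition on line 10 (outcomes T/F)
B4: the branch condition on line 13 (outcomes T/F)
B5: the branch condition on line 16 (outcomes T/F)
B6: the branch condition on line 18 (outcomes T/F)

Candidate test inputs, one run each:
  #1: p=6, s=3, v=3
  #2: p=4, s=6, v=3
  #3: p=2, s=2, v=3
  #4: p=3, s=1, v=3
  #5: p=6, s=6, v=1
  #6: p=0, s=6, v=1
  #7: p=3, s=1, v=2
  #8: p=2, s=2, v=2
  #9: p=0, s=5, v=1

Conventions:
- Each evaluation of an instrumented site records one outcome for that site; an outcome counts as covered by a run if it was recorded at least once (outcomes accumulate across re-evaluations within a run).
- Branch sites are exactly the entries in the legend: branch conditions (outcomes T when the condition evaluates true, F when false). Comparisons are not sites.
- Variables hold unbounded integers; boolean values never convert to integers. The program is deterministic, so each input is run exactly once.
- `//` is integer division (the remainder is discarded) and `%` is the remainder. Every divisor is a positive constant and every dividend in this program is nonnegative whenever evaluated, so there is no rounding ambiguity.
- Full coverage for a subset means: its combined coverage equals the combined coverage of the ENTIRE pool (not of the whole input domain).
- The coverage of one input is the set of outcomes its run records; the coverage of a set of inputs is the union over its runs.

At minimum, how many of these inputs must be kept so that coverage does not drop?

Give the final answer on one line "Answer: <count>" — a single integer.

run #1 (p=6, s=3, v=3) records B1=F, B2=T, B4=T, B5=T
run #2 (p=4, s=6, v=3) records B1=T, B2=F, B3=F, B4=T, B5=F
run #3 (p=2, s=2, v=3) records B1=F, B2=F, B3=F, B4=F, B6=F
run #4 (p=3, s=1, v=3) records B1=F, B2=F, B3=T, B4=F, B6=T
run #5 (p=6, s=6, v=1) records B1=T, B2=T, B4=T, B5=F
run #6 (p=0, s=6, v=1) records B1=T, B2=F, B3=F, B4=T, B5=F
run #7 (p=3, s=1, v=2) records B1=F, B2=F, B3=F, B4=F, B6=F
run #8 (p=2, s=2, v=2) records B1=F, B2=F, B3=T, B4=F, B6=T
run #9 (p=0, s=5, v=1) records B1=T, B2=F, B3=F, B4=T, B5=F
union over all inputs: B1=T, B1=F, B2=T, B2=F, B3=T, B3=F, B4=T, B4=F, B5=T, B5=F, B6=T, B6=F (12 outcomes)
no size-1 subset reaches all 12 outcomes (best union: 5/12)
no size-2 subset reaches all 12 outcomes (best union: 9/12)
no size-3 subset reaches all 12 outcomes (best union: 11/12)
at size 4, {1, 2, 3, 4} reaches all 12 outcomes; every lexicographically earlier size-4 subset fails

Answer: 4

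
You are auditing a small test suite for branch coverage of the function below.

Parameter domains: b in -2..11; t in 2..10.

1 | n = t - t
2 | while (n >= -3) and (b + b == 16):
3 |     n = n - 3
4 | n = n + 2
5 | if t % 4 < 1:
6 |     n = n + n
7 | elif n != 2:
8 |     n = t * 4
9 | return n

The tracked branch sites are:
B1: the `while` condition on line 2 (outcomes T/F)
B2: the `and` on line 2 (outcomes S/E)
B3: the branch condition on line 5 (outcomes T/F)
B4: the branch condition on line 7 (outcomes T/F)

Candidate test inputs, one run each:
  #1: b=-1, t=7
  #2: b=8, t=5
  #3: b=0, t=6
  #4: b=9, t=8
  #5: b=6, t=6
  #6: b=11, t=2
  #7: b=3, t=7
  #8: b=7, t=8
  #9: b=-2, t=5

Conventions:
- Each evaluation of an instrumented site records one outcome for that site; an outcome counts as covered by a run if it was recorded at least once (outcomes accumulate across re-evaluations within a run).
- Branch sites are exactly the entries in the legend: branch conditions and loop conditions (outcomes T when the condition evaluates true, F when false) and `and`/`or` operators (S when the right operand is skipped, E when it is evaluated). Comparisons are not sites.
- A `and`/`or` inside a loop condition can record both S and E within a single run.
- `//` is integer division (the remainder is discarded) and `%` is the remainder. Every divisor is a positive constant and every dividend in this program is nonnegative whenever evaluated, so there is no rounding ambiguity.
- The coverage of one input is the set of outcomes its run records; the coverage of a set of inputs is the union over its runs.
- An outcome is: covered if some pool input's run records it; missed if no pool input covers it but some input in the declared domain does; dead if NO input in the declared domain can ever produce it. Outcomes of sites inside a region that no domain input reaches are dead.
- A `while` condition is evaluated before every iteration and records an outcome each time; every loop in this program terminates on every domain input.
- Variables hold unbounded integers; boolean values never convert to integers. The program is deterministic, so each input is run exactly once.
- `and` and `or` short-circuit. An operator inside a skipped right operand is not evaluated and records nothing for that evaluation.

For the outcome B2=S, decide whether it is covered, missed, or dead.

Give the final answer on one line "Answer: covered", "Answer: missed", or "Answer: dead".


B2=S is recorded by pool input(s) 2 -> covered
Answer: covered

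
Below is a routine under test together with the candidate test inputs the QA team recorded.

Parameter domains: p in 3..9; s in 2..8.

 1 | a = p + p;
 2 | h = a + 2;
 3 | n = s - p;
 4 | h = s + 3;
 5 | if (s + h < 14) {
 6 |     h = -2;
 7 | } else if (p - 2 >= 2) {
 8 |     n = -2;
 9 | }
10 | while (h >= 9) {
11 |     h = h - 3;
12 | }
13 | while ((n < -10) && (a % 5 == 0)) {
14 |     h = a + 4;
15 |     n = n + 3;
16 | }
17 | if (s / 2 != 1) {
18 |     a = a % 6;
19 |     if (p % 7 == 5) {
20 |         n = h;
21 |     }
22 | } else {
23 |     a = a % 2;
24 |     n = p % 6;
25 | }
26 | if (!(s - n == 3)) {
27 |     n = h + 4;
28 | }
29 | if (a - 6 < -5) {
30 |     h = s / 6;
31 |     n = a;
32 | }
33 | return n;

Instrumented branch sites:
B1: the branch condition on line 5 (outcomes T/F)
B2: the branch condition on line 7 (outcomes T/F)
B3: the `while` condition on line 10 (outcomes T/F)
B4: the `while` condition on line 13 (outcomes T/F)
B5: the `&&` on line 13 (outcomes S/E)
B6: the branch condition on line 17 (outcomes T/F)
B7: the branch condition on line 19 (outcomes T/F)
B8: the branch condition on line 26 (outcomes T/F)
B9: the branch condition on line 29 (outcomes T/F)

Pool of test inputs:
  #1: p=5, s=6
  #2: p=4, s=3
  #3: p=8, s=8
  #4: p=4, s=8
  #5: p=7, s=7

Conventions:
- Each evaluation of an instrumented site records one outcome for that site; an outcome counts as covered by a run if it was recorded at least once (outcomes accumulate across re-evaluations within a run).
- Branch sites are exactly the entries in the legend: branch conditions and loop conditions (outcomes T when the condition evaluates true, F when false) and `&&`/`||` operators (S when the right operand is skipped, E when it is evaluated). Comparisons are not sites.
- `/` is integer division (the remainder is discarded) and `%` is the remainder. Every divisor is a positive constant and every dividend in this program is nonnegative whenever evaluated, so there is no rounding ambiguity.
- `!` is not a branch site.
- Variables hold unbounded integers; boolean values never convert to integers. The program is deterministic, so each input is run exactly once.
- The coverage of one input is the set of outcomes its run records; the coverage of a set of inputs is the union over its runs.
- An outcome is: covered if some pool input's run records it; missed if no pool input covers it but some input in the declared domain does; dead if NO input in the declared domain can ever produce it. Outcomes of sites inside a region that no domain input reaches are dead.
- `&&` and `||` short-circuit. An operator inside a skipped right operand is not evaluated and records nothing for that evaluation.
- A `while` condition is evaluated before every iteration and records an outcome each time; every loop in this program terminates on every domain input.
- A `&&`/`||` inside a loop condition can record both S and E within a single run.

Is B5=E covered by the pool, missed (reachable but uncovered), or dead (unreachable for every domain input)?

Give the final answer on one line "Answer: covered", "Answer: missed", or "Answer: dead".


no pool input records B5=E
checking all 49 inputs in the declared domain: B5=E is never recorded -> dead
Answer: dead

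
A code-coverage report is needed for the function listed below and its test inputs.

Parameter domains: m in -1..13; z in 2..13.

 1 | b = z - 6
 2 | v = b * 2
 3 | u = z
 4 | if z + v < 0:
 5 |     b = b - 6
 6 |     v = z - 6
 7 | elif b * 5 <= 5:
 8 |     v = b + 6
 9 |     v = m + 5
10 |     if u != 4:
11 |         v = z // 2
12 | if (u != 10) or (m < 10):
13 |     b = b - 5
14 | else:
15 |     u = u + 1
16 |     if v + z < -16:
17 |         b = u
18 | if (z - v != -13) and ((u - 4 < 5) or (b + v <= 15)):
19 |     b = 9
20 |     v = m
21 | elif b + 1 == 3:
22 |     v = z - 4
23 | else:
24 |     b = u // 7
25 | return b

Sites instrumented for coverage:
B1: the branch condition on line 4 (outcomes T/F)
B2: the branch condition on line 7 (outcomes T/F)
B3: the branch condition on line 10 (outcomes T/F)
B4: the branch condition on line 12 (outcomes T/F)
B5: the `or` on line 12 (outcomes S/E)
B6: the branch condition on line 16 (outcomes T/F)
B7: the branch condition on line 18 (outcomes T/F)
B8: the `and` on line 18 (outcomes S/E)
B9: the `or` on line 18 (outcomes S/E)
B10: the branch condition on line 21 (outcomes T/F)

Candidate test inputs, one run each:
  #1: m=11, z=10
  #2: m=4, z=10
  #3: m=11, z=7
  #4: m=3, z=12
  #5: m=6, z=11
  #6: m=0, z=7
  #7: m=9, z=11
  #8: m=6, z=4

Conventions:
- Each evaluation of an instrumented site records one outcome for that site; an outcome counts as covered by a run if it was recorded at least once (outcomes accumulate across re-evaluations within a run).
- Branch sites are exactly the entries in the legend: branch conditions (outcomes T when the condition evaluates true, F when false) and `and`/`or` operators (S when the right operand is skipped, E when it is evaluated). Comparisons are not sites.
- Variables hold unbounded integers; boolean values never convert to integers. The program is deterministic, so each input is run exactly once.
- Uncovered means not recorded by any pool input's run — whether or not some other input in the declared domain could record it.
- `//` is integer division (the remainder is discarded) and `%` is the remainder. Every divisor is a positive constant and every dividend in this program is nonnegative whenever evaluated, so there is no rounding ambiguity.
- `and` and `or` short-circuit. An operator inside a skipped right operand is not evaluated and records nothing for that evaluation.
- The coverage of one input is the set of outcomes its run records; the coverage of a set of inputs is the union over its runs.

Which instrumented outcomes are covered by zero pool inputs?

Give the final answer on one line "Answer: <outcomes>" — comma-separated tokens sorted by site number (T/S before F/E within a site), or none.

test 1 (m=11, z=10) fires B1->F, B2->F, B5->E, B4->F, B6->F, B8->E, B9->E, B7->T; hits B1=F, B2=F, B4=F, B5=E, B6=F, B7=T, B8=E, B9=E
test 2 (m=4, z=10) fires B1->F, B2->F, B5->E, B4->T, B8->E, B9->E, B7->T; hits B1=F, B2=F, B4=T, B5=E, B7=T, B8=E, B9=E
test 3 (m=11, z=7) fires B1->F, B2->T, B3->T, B5->S, B4->T, B8->E, B9->S, B7->T; hits B1=F, B2=T, B3=T, B4=T, B5=S, B7=T, B8=E, B9=S
test 4 (m=3, z=12) fires B1->F, B2->F, B5->S, B4->T, B8->E, B9->E, B7->T; hits B1=F, B2=F, B4=T, B5=S, B7=T, B8=E, B9=E
test 5 (m=6, z=11) fires B1->F, B2->F, B5->S, B4->T, B8->E, B9->E, B7->T; hits B1=F, B2=F, B4=T, B5=S, B7=T, B8=E, B9=E
test 6 (m=0, z=7) fires B1->F, B2->T, B3->T, B5->S, B4->T, B8->E, B9->S, B7->T; hits B1=F, B2=T, B3=T, B4=T, B5=S, B7=T, B8=E, B9=S
test 7 (m=9, z=11) fires B1->F, B2->F, B5->S, B4->T, B8->E, B9->E, B7->T; hits B1=F, B2=F, B4=T, B5=S, B7=T, B8=E, B9=E
test 8 (m=6, z=4) fires B1->F, B2->T, B3->F, B5->S, B4->T, B8->E, B9->S, B7->T; hits B1=F, B2=T, B3=F, B4=T, B5=S, B7=T, B8=E, B9=S
union over the pool: B1=F, B2=T, B2=F, B3=T, B3=F, B4=T, B4=F, B5=S, B5=E, B6=F, B7=T, B8=E, B9=S, B9=E
uncovered (6 of 20): B1=T, B6=T, B7=F, B8=S, B10=T, B10=F

Answer: B1=T, B6=T, B7=F, B8=S, B10=T, B10=F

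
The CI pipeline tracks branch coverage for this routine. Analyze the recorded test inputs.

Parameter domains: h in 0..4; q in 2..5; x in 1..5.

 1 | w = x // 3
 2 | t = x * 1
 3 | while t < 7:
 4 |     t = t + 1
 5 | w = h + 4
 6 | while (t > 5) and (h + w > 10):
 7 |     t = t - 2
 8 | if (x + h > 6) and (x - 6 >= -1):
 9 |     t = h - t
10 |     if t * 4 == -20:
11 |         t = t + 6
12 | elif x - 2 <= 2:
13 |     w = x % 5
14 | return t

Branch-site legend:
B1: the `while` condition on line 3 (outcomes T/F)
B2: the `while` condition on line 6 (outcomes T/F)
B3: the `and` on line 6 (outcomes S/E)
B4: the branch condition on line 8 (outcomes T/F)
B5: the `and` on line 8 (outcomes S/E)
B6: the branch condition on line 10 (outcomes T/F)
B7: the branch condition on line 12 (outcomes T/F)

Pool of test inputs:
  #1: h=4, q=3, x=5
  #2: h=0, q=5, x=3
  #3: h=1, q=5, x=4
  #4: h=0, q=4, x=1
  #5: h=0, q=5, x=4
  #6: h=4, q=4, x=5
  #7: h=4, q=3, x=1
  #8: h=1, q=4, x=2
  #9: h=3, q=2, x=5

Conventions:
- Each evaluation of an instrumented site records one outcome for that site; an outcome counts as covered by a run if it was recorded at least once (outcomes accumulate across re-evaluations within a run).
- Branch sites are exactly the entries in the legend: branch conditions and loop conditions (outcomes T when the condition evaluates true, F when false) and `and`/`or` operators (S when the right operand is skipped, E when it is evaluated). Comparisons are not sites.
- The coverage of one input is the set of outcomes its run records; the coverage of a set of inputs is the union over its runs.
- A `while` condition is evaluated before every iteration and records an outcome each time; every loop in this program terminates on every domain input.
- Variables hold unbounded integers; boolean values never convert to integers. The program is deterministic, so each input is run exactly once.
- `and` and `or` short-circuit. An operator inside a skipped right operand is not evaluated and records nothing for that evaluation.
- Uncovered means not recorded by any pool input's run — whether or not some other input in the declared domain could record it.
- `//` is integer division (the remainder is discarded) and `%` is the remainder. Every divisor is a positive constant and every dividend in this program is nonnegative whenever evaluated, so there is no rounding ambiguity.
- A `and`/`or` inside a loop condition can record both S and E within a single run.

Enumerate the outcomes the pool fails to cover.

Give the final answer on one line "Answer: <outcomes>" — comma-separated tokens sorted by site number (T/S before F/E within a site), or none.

input #1, h=4, q=3, x=5: outcomes B1=T, B1=F, B2=T, B2=F, B3=S, B3=E, B4=T, B5=E, B6=F
input #2, h=0, q=5, x=3: outcomes B1=T, B1=F, B2=F, B3=E, B4=F, B5=S, B7=T
input #3, h=1, q=5, x=4: outcomes B1=T, B1=F, B2=F, B3=E, B4=F, B5=S, B7=T
input #4, h=0, q=4, x=1: outcomes B1=T, B1=F, B2=F, B3=E, B4=F, B5=S, B7=T
input #5, h=0, q=5, x=4: outcomes B1=T, B1=F, B2=F, B3=E, B4=F, B5=S, B7=T
input #6, h=4, q=4, x=5: outcomes B1=T, B1=F, B2=T, B2=F, B3=S, B3=E, B4=T, B5=E, B6=F
input #7, h=4, q=3, x=1: outcomes B1=T, B1=F, B2=T, B2=F, B3=S, B3=E, B4=F, B5=S, B7=T
input #8, h=1, q=4, x=2: outcomes B1=T, B1=F, B2=F, B3=E, B4=F, B5=S, B7=T
input #9, h=3, q=2, x=5: outcomes B1=T, B1=F, B2=F, B3=E, B4=T, B5=E, B6=F
union over the pool: B1=T, B1=F, B2=T, B2=F, B3=S, B3=E, B4=T, B4=F, B5=S, B5=E, B6=F, B7=T
uncovered (2 of 14): B6=T, B7=F

Answer: B6=T, B7=F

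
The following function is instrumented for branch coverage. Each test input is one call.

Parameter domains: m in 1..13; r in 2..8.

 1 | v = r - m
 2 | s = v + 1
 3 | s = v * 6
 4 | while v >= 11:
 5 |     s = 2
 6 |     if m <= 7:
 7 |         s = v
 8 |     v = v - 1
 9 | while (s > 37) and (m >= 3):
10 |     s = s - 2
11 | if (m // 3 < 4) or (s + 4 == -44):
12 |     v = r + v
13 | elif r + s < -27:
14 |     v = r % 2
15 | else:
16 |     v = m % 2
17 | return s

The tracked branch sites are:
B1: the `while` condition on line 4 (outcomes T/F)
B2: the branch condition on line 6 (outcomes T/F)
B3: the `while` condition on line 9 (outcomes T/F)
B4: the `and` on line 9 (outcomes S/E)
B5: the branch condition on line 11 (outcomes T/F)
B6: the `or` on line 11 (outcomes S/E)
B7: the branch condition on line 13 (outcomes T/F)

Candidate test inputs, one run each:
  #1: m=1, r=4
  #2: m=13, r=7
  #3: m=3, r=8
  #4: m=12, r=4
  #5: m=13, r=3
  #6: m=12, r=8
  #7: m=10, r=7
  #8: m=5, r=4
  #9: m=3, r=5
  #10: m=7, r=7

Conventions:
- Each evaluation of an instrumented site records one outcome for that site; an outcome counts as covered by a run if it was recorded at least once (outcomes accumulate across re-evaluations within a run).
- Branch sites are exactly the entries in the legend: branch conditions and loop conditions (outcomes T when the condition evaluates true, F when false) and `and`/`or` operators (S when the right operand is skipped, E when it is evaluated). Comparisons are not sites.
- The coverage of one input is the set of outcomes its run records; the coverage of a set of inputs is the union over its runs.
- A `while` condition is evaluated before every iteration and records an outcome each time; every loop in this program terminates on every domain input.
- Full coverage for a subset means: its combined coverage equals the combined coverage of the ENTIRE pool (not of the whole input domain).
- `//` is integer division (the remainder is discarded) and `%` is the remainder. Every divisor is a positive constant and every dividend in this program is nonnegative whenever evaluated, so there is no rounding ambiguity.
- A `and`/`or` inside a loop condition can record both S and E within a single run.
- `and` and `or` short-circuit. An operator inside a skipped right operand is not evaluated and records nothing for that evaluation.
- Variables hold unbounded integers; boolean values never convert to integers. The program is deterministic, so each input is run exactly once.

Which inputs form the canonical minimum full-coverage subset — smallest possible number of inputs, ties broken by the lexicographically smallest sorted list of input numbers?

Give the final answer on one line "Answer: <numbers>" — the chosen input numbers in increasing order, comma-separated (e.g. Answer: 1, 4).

#1 (m=1, r=4) -> covered: B1=F, B3=F, B4=S, B5=T, B6=S
#2 (m=13, r=7) -> covered: B1=F, B3=F, B4=S, B5=F, B6=E, B7=T
#3 (m=3, r=8) -> covered: B1=F, B3=F, B4=S, B5=T, B6=S
#4 (m=12, r=4) -> covered: B1=F, B3=F, B4=S, B5=T, B6=E
#5 (m=13, r=3) -> covered: B1=F, B3=F, B4=S, B5=F, B6=E, B7=T
#6 (m=12, r=8) -> covered: B1=F, B3=F, B4=S, B5=F, B6=E, B7=F
#7 (m=10, r=7) -> covered: B1=F, B3=F, B4=S, B5=T, B6=S
#8 (m=5, r=4) -> covered: B1=F, B3=F, B4=S, B5=T, B6=S
#9 (m=3, r=5) -> covered: B1=F, B3=F, B4=S, B5=T, B6=S
#10 (m=7, r=7) -> covered: B1=F, B3=F, B4=S, B5=T, B6=S
the full pool covers 9 outcomes: B1=F, B3=F, B4=S, B5=T, B5=F, B6=S, B6=E, B7=T, B7=F
checked all size-1 subsets: none covers 9 outcomes (max 6/9)
checked all size-2 subsets: none covers 9 outcomes (max 8/9)
size 3: inputs {1, 2, 6} cover all 9 outcomes, and no lexicographically smaller subset of this size does

Answer: 1, 2, 6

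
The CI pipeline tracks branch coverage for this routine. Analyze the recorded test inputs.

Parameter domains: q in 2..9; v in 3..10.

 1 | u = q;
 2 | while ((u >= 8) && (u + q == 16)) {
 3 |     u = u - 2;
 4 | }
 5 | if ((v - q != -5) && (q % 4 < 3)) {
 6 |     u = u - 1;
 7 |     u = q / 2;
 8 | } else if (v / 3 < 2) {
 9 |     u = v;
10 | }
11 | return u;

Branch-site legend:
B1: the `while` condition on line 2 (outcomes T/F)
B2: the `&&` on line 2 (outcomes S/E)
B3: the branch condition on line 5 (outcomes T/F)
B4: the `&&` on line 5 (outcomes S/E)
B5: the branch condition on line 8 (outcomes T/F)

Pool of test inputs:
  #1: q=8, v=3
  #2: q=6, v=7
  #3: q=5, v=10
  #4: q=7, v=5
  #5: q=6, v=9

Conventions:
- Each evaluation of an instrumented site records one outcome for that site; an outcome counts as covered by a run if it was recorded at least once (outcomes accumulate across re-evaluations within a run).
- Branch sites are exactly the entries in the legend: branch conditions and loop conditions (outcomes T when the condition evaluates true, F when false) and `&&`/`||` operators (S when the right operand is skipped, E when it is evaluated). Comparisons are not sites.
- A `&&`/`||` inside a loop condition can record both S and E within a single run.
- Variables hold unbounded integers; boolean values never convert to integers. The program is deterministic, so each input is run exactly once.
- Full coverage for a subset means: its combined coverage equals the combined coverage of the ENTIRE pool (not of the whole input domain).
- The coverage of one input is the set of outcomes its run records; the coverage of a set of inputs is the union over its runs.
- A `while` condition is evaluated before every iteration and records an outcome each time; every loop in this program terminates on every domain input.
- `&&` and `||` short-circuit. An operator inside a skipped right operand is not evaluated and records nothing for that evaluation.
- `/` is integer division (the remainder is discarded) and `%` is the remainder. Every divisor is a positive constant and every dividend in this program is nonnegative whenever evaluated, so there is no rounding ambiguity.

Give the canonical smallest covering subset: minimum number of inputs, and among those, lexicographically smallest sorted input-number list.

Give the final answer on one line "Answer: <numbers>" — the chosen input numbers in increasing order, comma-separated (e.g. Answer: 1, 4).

test 1 (q=8, v=3) fires B2->E, B1->T, B2->S, B1->F, B4->S, B3->F, B5->T; hits B1=T, B1=F, B2=S, B2=E, B3=F, B4=S, B5=T
test 2 (q=6, v=7) fires B2->S, B1->F, B4->E, B3->T; hits B1=F, B2=S, B3=T, B4=E
test 3 (q=5, v=10) fires B2->S, B1->F, B4->E, B3->T; hits B1=F, B2=S, B3=T, B4=E
test 4 (q=7, v=5) fires B2->S, B1->F, B4->E, B3->F, B5->T; hits B1=F, B2=S, B3=F, B4=E, B5=T
test 5 (q=6, v=9) fires B2->S, B1->F, B4->E, B3->T; hits B1=F, B2=S, B3=T, B4=E
together the pool reaches 9 outcomes: B1=T, B1=F, B2=S, B2=E, B3=T, B3=F, B4=S, B4=E, B5=T
every size-1 subset falls short of the 9 outcomes (best: 7/9)
the canonical winner is {1, 2}: size 2, full 9-outcome coverage, earliest index list among size-2 covers

Answer: 1, 2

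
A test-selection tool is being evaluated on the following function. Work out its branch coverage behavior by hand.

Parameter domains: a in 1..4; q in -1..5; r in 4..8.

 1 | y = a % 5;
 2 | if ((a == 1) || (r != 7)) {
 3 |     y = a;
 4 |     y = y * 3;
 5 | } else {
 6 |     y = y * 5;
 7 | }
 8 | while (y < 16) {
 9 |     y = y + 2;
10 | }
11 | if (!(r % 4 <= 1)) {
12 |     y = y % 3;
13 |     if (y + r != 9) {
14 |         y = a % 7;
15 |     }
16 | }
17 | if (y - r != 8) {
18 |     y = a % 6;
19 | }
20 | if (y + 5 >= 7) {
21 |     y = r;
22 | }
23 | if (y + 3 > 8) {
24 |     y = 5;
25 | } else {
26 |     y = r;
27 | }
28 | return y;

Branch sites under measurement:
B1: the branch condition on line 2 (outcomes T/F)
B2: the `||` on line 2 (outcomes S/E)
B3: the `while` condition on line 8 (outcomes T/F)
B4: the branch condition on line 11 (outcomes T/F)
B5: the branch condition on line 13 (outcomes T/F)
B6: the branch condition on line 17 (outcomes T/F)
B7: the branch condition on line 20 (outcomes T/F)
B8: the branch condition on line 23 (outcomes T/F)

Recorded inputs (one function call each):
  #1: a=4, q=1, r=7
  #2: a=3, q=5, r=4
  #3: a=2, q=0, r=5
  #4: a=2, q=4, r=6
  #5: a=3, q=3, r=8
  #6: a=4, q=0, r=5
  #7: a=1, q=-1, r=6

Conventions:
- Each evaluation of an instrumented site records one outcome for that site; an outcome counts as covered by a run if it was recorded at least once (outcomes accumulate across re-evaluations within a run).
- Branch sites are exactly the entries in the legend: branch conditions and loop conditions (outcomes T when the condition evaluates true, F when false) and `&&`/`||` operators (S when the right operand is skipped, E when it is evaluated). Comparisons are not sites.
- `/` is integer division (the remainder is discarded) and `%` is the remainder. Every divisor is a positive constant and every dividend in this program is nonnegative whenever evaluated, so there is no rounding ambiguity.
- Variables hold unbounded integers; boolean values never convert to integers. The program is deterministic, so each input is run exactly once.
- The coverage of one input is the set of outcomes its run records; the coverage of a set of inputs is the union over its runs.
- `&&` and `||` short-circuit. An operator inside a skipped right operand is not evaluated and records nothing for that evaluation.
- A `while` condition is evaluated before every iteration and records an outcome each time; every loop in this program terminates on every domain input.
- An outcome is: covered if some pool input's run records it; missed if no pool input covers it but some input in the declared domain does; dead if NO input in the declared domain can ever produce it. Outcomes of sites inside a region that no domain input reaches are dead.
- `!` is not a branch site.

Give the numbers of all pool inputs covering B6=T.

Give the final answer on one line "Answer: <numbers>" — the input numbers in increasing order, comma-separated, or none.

input #1 (a=4, q=1, r=7): records B6=T
input #2 (a=3, q=5, r=4): records B6=T
input #3 (a=2, q=0, r=5): records B6=T
input #4 (a=2, q=4, r=6): records B6=T
input #5 (a=3, q=3, r=8): records B6=T
input #6 (a=4, q=0, r=5): records B6=T
input #7 (a=1, q=-1, r=6): records B6=T

Answer: 1, 2, 3, 4, 5, 6, 7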